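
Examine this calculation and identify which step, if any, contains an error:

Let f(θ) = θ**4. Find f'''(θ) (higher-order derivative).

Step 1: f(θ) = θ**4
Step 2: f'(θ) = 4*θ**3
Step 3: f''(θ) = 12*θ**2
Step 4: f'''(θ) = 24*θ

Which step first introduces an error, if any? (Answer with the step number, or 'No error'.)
No error

All steps in this derivation are correct.
The final answer f'''(θ) = 24*θ is valid.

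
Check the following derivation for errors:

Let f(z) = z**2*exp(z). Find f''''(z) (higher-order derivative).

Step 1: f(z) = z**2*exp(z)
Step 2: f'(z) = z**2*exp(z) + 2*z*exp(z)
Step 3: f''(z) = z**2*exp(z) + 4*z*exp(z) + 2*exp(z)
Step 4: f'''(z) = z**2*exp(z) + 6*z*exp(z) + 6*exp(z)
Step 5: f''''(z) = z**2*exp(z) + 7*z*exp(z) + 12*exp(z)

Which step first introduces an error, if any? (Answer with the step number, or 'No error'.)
Step 5

Step 5 is incorrect due to a wrong coefficient.
The step shows: z**2*exp(z) + 7*z*exp(z) + 12*exp(z)
The correct value should be: z**2*exp(z) + 8*z*exp(z) + 12*exp(z)

Explanation: The coefficient 8 was incorrectly written as 7: the term 8*z*exp(z) was incorrectly written as 7*z*exp(z)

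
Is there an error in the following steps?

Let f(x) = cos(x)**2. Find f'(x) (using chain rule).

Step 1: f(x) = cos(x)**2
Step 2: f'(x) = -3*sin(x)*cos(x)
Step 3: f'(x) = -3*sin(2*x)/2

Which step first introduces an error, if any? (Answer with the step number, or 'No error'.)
Step 2

Step 2 is incorrect due to a wrong coefficient.
The step shows: -3*sin(x)*cos(x)
The correct value should be: -2*sin(x)*cos(x)

Explanation: The coefficient -2 was incorrectly written as -3: the term -2*sin(x)*cos(x) was incorrectly written as -3*sin(x)*cos(x)
The later steps are derived from this incorrect expression, so the error originates in Step 2.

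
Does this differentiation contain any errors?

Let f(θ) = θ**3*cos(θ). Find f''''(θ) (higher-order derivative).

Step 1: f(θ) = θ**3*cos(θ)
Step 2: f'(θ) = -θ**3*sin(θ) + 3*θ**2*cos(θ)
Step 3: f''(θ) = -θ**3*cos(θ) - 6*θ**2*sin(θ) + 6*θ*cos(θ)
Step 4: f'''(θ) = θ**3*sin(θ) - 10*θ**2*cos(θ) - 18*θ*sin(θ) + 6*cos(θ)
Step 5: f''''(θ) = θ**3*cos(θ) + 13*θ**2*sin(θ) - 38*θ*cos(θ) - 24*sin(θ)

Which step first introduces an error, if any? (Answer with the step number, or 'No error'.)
Step 4

Step 4 is incorrect due to a wrong coefficient.
The step shows: θ**3*sin(θ) - 10*θ**2*cos(θ) - 18*θ*sin(θ) + 6*cos(θ)
The correct value should be: θ**3*sin(θ) - 9*θ**2*cos(θ) - 18*θ*sin(θ) + 6*cos(θ)

Explanation: The coefficient -9 was incorrectly written as -10: the term -9*θ**2*cos(θ) was incorrectly written as -10*θ**2*cos(θ)
The later steps are derived from this incorrect expression, so the error originates in Step 4.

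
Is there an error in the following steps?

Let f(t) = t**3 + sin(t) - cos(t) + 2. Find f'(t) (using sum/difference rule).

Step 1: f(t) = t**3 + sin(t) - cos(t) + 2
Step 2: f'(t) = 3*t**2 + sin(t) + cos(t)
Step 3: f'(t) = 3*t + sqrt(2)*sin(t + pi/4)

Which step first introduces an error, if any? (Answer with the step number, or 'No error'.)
Step 3

Step 3 is incorrect due to a wrong exponent.
The step shows: 3*t + sqrt(2)*sin(t + pi/4)
The correct value should be: 3*t**2 + sqrt(2)*sin(t + pi/4)

Explanation: The exponent 2 on t was incorrectly written as 1: the term 3*t**2 was incorrectly written as 3*t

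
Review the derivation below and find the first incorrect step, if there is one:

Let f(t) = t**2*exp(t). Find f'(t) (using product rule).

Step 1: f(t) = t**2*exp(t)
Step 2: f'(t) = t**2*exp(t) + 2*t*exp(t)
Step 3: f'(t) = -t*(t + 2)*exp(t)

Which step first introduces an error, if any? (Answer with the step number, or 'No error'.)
Step 3

Step 3 is incorrect due to a sign flip.
The step shows: -t*(t + 2)*exp(t)
The correct value should be: t*(t + 2)*exp(t)

Explanation: The sign of the whole expression was flipped: the term t*(t + 2)*exp(t) was incorrectly written as -t*(t + 2)*exp(t)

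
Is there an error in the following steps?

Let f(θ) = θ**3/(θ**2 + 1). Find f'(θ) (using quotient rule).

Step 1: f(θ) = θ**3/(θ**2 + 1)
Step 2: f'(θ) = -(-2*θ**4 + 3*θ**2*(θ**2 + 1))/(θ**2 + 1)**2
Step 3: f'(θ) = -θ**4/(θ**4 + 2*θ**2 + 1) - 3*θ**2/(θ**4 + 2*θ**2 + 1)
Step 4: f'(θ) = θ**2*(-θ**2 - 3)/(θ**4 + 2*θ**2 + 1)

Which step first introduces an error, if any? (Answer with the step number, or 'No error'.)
Step 2

Step 2 is incorrect due to a sign flip.
The step shows: -(-2*θ**4 + 3*θ**2*(θ**2 + 1))/(θ**2 + 1)**2
The correct value should be: (-2*θ**4 + 3*θ**2*(θ**2 + 1))/(θ**2 + 1)**2

Explanation: The sign of the whole expression was flipped: the term (-2*θ**4 + 3*θ**2*(θ**2 + 1))/(θ**2 + 1)**2 was incorrectly written as -(-2*θ**4 + 3*θ**2*(θ**2 + 1))/(θ**2 + 1)**2
The later steps are derived from this incorrect expression, so the error originates in Step 2.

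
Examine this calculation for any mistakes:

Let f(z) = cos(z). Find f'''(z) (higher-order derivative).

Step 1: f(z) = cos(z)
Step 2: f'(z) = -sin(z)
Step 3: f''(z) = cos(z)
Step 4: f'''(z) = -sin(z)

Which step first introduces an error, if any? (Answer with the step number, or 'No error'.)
Step 3

Step 3 is incorrect due to a sign flip.
The step shows: cos(z)
The correct value should be: -cos(z)

Explanation: The sign of the whole expression was flipped: the term -cos(z) was incorrectly written as cos(z)
The later steps are derived from this incorrect expression, so the error originates in Step 3.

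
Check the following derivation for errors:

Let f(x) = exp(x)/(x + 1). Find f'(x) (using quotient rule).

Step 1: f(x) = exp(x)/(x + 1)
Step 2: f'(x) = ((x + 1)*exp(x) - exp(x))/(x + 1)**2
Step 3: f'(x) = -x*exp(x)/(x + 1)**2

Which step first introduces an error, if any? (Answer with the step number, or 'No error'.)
Step 3

Step 3 is incorrect due to a sign flip.
The step shows: -x*exp(x)/(x + 1)**2
The correct value should be: x*exp(x)/(x + 1)**2

Explanation: The sign of the whole expression was flipped: the term x*exp(x)/(x + 1)**2 was incorrectly written as -x*exp(x)/(x + 1)**2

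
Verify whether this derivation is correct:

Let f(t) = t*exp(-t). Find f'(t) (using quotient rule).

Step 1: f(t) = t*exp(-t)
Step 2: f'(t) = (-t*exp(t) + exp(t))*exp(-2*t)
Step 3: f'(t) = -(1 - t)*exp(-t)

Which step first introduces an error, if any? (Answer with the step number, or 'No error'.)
Step 3

Step 3 is incorrect due to a sign flip.
The step shows: -(1 - t)*exp(-t)
The correct value should be: (1 - t)*exp(-t)

Explanation: The sign of the whole expression was flipped: the term (1 - t)*exp(-t) was incorrectly written as -(1 - t)*exp(-t)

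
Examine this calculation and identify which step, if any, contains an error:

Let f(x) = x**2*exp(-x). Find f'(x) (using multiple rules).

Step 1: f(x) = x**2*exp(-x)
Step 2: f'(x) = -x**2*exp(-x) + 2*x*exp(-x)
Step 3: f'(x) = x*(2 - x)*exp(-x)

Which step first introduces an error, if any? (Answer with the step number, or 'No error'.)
No error

All steps in this derivation are correct.
The final answer f'(x) = x*(2 - x)*exp(-x) is valid.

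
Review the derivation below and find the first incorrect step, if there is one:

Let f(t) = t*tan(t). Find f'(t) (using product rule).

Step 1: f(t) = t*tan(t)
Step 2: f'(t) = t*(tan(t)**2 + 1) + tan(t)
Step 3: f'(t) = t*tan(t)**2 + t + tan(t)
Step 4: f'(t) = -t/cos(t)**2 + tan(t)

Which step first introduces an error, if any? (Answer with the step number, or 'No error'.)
Step 4

Step 4 is incorrect due to a sign flip.
The step shows: -t/cos(t)**2 + tan(t)
The correct value should be: t/cos(t)**2 + tan(t)

Explanation: The sign of one term was flipped: the term t/cos(t)**2 was incorrectly written as -t/cos(t)**2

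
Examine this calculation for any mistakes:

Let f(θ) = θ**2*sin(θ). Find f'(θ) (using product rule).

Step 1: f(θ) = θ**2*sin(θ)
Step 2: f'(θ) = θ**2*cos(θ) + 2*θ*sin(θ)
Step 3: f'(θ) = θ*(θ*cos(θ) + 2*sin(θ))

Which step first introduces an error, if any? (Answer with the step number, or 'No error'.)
No error

All steps in this derivation are correct.
The final answer f'(θ) = θ*(θ*cos(θ) + 2*sin(θ)) is valid.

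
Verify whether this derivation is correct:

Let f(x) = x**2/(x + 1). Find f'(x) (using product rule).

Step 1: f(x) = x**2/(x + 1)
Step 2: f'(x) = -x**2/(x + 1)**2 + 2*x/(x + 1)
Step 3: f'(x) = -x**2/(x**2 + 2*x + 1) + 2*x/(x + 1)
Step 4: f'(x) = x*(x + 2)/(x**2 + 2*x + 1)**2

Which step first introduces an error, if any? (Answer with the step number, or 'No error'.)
Step 4

Step 4 is incorrect due to a wrong exponent.
The step shows: x*(x + 2)/(x**2 + 2*x + 1)**2
The correct value should be: x*(x + 2)/(x**2 + 2*x + 1)

Explanation: The exponent -1 on x**2 + 2*x + 1 was incorrectly written as -2: the term x*(x + 2)/(x**2 + 2*x + 1) was incorrectly written as x*(x + 2)/(x**2 + 2*x + 1)**2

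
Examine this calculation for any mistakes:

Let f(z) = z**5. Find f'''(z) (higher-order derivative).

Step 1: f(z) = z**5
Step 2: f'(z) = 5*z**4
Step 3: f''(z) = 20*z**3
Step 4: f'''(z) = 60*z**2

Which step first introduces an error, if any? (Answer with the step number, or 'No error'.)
No error

All steps in this derivation are correct.
The final answer f'''(z) = 60*z**2 is valid.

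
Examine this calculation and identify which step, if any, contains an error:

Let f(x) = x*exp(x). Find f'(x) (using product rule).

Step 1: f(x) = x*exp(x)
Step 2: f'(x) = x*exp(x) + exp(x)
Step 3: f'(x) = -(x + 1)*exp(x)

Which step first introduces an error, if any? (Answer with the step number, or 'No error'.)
Step 3

Step 3 is incorrect due to a sign flip.
The step shows: -(x + 1)*exp(x)
The correct value should be: (x + 1)*exp(x)

Explanation: The sign of the whole expression was flipped: the term (x + 1)*exp(x) was incorrectly written as -(x + 1)*exp(x)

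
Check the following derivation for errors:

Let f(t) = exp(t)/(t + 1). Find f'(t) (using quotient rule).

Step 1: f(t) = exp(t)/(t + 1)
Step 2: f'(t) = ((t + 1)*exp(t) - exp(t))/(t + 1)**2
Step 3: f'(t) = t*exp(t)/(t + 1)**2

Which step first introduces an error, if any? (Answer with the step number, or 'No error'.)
No error

All steps in this derivation are correct.
The final answer f'(t) = t*exp(t)/(t + 1)**2 is valid.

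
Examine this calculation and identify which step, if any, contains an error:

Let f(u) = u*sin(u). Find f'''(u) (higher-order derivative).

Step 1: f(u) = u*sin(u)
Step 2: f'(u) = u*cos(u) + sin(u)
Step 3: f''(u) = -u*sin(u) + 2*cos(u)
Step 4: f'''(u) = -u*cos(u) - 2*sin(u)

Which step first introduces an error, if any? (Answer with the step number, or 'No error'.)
Step 4

Step 4 is incorrect due to a wrong coefficient.
The step shows: -u*cos(u) - 2*sin(u)
The correct value should be: -u*cos(u) - 3*sin(u)

Explanation: The coefficient -3 was incorrectly written as -2: the term -3*sin(u) was incorrectly written as -2*sin(u)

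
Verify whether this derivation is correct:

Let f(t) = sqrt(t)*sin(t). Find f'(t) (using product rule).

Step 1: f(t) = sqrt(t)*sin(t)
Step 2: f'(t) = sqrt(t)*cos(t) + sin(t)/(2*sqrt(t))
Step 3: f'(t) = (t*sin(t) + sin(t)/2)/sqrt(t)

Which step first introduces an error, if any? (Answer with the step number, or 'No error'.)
Step 3

Step 3 is incorrect due to a wrong trig function.
The step shows: (t*sin(t) + sin(t)/2)/sqrt(t)
The correct value should be: (t*cos(t) + sin(t)/2)/sqrt(t)

Explanation: cos(t) was incorrectly written as sin(t): the term (t*cos(t) + sin(t)/2)/sqrt(t) was incorrectly written as (t*sin(t) + sin(t)/2)/sqrt(t)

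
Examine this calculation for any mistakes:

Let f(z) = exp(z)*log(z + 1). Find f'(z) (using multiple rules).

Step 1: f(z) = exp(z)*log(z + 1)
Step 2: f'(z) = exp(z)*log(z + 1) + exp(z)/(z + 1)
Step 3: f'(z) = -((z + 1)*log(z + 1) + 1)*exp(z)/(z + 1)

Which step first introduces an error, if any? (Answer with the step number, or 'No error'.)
Step 3

Step 3 is incorrect due to a sign flip.
The step shows: -((z + 1)*log(z + 1) + 1)*exp(z)/(z + 1)
The correct value should be: ((z + 1)*log(z + 1) + 1)*exp(z)/(z + 1)

Explanation: The sign of the whole expression was flipped: the term ((z + 1)*log(z + 1) + 1)*exp(z)/(z + 1) was incorrectly written as -((z + 1)*log(z + 1) + 1)*exp(z)/(z + 1)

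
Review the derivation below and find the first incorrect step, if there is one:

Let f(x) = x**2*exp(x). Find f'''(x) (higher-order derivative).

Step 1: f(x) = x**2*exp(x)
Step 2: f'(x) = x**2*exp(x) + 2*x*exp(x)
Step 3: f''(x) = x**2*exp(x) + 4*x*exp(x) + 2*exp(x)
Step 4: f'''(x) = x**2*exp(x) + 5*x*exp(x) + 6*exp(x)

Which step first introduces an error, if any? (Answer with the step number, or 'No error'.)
Step 4

Step 4 is incorrect due to a wrong coefficient.
The step shows: x**2*exp(x) + 5*x*exp(x) + 6*exp(x)
The correct value should be: x**2*exp(x) + 6*x*exp(x) + 6*exp(x)

Explanation: The coefficient 6 was incorrectly written as 5: the term 6*x*exp(x) was incorrectly written as 5*x*exp(x)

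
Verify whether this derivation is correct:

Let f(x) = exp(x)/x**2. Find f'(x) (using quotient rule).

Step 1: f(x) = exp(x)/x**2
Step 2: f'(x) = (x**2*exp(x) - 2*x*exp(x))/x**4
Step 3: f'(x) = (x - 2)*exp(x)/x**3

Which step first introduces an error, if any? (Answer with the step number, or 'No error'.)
No error

All steps in this derivation are correct.
The final answer f'(x) = (x - 2)*exp(x)/x**3 is valid.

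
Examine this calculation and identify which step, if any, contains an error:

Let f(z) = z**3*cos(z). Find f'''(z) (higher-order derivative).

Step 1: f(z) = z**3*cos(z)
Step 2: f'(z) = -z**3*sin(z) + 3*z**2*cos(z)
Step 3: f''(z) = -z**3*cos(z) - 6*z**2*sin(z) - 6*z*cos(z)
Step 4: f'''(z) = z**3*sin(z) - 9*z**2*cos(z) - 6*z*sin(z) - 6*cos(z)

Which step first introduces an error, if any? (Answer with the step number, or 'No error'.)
Step 3

Step 3 is incorrect due to a sign flip.
The step shows: -z**3*cos(z) - 6*z**2*sin(z) - 6*z*cos(z)
The correct value should be: -z**3*cos(z) - 6*z**2*sin(z) + 6*z*cos(z)

Explanation: The sign of one term was flipped: the term 6*z*cos(z) was incorrectly written as -6*z*cos(z)
The later steps are derived from this incorrect expression, so the error originates in Step 3.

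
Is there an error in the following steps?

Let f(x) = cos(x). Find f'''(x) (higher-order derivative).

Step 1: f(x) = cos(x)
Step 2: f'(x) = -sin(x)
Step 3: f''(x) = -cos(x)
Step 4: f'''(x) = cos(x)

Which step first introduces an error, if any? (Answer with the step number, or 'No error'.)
Step 4

Step 4 is incorrect due to a wrong trig function.
The step shows: cos(x)
The correct value should be: sin(x)

Explanation: sin(x) was incorrectly written as cos(x): the term sin(x) was incorrectly written as cos(x)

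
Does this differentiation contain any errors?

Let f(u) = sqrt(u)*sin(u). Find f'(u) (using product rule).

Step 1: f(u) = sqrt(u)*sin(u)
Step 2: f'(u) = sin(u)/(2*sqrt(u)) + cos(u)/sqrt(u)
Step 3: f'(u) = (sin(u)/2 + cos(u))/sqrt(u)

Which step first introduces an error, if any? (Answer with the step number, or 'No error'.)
Step 2

Step 2 is incorrect due to a wrong exponent.
The step shows: sin(u)/(2*sqrt(u)) + cos(u)/sqrt(u)
The correct value should be: sqrt(u)*cos(u) + sin(u)/(2*sqrt(u))

Explanation: The exponent 1/2 on u was incorrectly written as -1/2: the term sqrt(u)*cos(u) was incorrectly written as cos(u)/sqrt(u)
The later steps are derived from this incorrect expression, so the error originates in Step 2.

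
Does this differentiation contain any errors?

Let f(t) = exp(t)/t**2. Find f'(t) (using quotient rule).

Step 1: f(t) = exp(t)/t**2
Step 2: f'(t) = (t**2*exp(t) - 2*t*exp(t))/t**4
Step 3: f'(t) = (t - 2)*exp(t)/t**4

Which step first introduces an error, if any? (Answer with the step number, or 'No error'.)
Step 3

Step 3 is incorrect due to a wrong exponent.
The step shows: (t - 2)*exp(t)/t**4
The correct value should be: (t - 2)*exp(t)/t**3

Explanation: The exponent -3 on t was incorrectly written as -4: the term (t - 2)*exp(t)/t**3 was incorrectly written as (t - 2)*exp(t)/t**4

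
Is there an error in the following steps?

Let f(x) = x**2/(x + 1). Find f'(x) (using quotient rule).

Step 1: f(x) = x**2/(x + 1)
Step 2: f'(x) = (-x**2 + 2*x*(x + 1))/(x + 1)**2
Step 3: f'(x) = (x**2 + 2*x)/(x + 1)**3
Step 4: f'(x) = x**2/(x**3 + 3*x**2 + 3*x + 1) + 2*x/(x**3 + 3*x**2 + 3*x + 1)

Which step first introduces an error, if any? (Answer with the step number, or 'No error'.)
Step 3

Step 3 is incorrect due to a wrong exponent.
The step shows: (x**2 + 2*x)/(x + 1)**3
The correct value should be: (x**2 + 2*x)/(x + 1)**2

Explanation: The exponent -2 on x + 1 was incorrectly written as -3: the term (x**2 + 2*x)/(x + 1)**2 was incorrectly written as (x**2 + 2*x)/(x + 1)**3
The later steps are derived from this incorrect expression, so the error originates in Step 3.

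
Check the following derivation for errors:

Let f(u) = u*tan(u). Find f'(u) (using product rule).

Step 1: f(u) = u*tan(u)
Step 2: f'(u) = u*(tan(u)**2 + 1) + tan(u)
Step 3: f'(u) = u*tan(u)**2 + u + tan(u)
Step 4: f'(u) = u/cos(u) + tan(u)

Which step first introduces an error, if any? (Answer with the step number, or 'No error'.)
Step 4

Step 4 is incorrect due to a wrong exponent.
The step shows: u/cos(u) + tan(u)
The correct value should be: u/cos(u)**2 + tan(u)

Explanation: The exponent -2 on cos(u) was incorrectly written as -1: the term u/cos(u)**2 was incorrectly written as u/cos(u)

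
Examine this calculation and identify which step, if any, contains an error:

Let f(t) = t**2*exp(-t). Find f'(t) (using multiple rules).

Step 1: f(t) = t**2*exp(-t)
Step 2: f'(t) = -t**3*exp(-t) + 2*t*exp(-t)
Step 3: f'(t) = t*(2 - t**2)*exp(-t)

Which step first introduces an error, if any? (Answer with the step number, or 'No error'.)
Step 2

Step 2 is incorrect due to a wrong exponent.
The step shows: -t**3*exp(-t) + 2*t*exp(-t)
The correct value should be: -t**2*exp(-t) + 2*t*exp(-t)

Explanation: The exponent 2 on t was incorrectly written as 3: the term -t**2*exp(-t) was incorrectly written as -t**3*exp(-t)
The later steps are derived from this incorrect expression, so the error originates in Step 2.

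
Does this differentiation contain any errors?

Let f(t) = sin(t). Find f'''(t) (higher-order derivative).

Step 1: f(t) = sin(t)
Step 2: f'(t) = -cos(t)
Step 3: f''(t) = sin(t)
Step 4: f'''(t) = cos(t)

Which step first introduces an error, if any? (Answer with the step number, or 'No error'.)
Step 2

Step 2 is incorrect due to a sign flip.
The step shows: -cos(t)
The correct value should be: cos(t)

Explanation: The sign of the whole expression was flipped: the term cos(t) was incorrectly written as -cos(t)
The later steps are derived from this incorrect expression, so the error originates in Step 2.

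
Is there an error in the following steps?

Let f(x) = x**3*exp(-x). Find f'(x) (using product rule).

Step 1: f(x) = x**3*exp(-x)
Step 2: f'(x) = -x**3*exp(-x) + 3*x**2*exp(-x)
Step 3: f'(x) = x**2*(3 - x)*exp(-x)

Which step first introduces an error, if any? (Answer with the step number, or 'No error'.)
No error

All steps in this derivation are correct.
The final answer f'(x) = x**2*(3 - x)*exp(-x) is valid.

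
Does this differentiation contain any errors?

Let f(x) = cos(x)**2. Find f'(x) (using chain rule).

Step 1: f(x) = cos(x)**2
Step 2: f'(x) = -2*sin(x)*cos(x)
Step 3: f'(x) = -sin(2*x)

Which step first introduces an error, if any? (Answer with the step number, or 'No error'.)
No error

All steps in this derivation are correct.
The final answer f'(x) = -sin(2*x) is valid.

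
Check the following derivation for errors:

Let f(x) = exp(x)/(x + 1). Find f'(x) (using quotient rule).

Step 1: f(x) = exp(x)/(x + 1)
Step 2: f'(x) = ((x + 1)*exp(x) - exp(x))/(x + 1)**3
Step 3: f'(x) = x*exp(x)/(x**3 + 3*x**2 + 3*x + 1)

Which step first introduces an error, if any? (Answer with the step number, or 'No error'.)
Step 2

Step 2 is incorrect due to a wrong exponent.
The step shows: ((x + 1)*exp(x) - exp(x))/(x + 1)**3
The correct value should be: ((x + 1)*exp(x) - exp(x))/(x + 1)**2

Explanation: The exponent -2 on x + 1 was incorrectly written as -3: the term ((x + 1)*exp(x) - exp(x))/(x + 1)**2 was incorrectly written as ((x + 1)*exp(x) - exp(x))/(x + 1)**3
The later steps are derived from this incorrect expression, so the error originates in Step 2.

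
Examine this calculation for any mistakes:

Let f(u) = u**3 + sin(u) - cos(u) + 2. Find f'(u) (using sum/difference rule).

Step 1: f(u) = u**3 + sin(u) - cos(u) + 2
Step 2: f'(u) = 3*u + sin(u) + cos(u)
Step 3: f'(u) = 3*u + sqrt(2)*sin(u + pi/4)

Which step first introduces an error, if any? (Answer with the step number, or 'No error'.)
Step 2

Step 2 is incorrect due to a wrong exponent.
The step shows: 3*u + sin(u) + cos(u)
The correct value should be: 3*u**2 + sin(u) + cos(u)

Explanation: The exponent 2 on u was incorrectly written as 1: the term 3*u**2 was incorrectly written as 3*u
The later steps are derived from this incorrect expression, so the error originates in Step 2.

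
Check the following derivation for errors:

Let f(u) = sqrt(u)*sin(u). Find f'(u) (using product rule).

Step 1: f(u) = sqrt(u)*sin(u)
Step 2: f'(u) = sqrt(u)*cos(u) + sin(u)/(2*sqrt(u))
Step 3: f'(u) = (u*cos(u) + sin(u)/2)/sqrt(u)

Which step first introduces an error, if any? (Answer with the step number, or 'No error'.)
No error

All steps in this derivation are correct.
The final answer f'(u) = (u*cos(u) + sin(u)/2)/sqrt(u) is valid.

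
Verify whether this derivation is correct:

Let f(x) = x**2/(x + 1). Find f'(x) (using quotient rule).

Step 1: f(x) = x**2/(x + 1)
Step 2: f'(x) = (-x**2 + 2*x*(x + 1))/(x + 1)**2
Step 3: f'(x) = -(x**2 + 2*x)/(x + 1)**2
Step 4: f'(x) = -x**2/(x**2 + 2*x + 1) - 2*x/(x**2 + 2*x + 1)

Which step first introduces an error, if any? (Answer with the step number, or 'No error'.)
Step 3

Step 3 is incorrect due to a sign flip.
The step shows: -(x**2 + 2*x)/(x + 1)**2
The correct value should be: (x**2 + 2*x)/(x + 1)**2

Explanation: The sign of the whole expression was flipped: the term (x**2 + 2*x)/(x + 1)**2 was incorrectly written as -(x**2 + 2*x)/(x + 1)**2
The later steps are derived from this incorrect expression, so the error originates in Step 3.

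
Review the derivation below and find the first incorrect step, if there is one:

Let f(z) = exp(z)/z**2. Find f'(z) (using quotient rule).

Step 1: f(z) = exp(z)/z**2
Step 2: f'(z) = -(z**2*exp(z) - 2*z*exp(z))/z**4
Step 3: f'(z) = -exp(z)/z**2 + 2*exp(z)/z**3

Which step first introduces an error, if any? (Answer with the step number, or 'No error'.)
Step 2

Step 2 is incorrect due to a sign flip.
The step shows: -(z**2*exp(z) - 2*z*exp(z))/z**4
The correct value should be: (z**2*exp(z) - 2*z*exp(z))/z**4

Explanation: The sign of the whole expression was flipped: the term (z**2*exp(z) - 2*z*exp(z))/z**4 was incorrectly written as -(z**2*exp(z) - 2*z*exp(z))/z**4
The later steps are derived from this incorrect expression, so the error originates in Step 2.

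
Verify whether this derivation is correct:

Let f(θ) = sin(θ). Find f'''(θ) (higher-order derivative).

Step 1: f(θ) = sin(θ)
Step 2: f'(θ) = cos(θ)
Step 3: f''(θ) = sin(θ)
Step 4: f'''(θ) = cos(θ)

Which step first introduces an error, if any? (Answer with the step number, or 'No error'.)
Step 3

Step 3 is incorrect due to a sign flip.
The step shows: sin(θ)
The correct value should be: -sin(θ)

Explanation: The sign of the whole expression was flipped: the term -sin(θ) was incorrectly written as sin(θ)
The later steps are derived from this incorrect expression, so the error originates in Step 3.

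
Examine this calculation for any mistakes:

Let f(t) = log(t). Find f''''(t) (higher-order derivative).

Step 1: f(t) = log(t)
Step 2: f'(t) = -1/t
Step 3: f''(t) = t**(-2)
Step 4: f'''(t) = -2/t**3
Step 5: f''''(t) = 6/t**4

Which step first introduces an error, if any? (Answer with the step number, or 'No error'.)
Step 2

Step 2 is incorrect due to a sign flip.
The step shows: -1/t
The correct value should be: 1/t

Explanation: The sign of the whole expression was flipped: the term 1/t was incorrectly written as -1/t
The later steps are derived from this incorrect expression, so the error originates in Step 2.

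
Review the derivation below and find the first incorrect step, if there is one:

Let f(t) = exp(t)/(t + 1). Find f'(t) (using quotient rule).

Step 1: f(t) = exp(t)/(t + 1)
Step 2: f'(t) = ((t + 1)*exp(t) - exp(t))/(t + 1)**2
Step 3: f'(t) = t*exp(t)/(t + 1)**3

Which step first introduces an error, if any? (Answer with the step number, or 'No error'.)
Step 3

Step 3 is incorrect due to a wrong exponent.
The step shows: t*exp(t)/(t + 1)**3
The correct value should be: t*exp(t)/(t + 1)**2

Explanation: The exponent -2 on t + 1 was incorrectly written as -3: the term t*exp(t)/(t + 1)**2 was incorrectly written as t*exp(t)/(t + 1)**3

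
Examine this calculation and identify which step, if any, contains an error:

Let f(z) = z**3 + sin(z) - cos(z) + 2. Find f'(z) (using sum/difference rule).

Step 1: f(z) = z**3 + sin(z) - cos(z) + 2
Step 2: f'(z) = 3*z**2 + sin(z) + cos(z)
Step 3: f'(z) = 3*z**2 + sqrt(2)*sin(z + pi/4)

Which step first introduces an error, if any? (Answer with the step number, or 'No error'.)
No error

All steps in this derivation are correct.
The final answer f'(z) = 3*z**2 + sqrt(2)*sin(z + pi/4) is valid.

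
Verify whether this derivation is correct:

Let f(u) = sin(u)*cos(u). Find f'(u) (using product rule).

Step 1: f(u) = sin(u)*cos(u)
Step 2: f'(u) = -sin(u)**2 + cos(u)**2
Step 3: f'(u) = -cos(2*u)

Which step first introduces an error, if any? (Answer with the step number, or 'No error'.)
Step 3

Step 3 is incorrect due to a sign flip.
The step shows: -cos(2*u)
The correct value should be: cos(2*u)

Explanation: The sign of the whole expression was flipped: the term cos(2*u) was incorrectly written as -cos(2*u)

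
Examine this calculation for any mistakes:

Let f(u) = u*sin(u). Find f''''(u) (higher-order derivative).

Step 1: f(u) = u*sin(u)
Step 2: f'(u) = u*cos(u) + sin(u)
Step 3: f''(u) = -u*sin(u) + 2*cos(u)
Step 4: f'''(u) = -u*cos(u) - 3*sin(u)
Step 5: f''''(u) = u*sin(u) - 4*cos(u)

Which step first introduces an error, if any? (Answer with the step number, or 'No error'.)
No error

All steps in this derivation are correct.
The final answer f''''(u) = u*sin(u) - 4*cos(u) is valid.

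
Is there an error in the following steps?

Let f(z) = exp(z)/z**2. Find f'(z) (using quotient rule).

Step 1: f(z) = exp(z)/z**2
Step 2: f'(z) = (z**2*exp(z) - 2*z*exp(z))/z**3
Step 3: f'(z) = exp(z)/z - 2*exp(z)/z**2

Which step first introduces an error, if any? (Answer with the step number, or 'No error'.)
Step 2

Step 2 is incorrect due to a wrong exponent.
The step shows: (z**2*exp(z) - 2*z*exp(z))/z**3
The correct value should be: (z**2*exp(z) - 2*z*exp(z))/z**4

Explanation: The exponent -4 on z was incorrectly written as -3: the term (z**2*exp(z) - 2*z*exp(z))/z**4 was incorrectly written as (z**2*exp(z) - 2*z*exp(z))/z**3
The later steps are derived from this incorrect expression, so the error originates in Step 2.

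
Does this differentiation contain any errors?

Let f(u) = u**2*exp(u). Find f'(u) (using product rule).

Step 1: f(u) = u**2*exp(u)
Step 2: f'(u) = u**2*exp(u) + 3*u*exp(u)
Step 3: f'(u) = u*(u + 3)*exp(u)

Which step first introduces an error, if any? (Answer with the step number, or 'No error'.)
Step 2

Step 2 is incorrect due to a wrong coefficient.
The step shows: u**2*exp(u) + 3*u*exp(u)
The correct value should be: u**2*exp(u) + 2*u*exp(u)

Explanation: The coefficient 2 was incorrectly written as 3: the term 2*u*exp(u) was incorrectly written as 3*u*exp(u)
The later steps are derived from this incorrect expression, so the error originates in Step 2.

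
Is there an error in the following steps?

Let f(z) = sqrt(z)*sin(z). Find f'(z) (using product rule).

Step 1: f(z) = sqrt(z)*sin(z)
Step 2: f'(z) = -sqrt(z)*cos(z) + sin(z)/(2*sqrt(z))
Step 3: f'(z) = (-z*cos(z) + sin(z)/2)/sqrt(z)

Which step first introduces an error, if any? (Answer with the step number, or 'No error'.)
Step 2

Step 2 is incorrect due to a sign flip.
The step shows: -sqrt(z)*cos(z) + sin(z)/(2*sqrt(z))
The correct value should be: sqrt(z)*cos(z) + sin(z)/(2*sqrt(z))

Explanation: The sign of one term was flipped: the term sqrt(z)*cos(z) was incorrectly written as -sqrt(z)*cos(z)
The later steps are derived from this incorrect expression, so the error originates in Step 2.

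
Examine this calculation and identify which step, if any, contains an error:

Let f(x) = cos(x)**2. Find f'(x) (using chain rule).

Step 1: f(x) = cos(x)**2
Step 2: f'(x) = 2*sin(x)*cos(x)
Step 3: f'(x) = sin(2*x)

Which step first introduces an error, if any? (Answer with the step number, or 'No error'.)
Step 2

Step 2 is incorrect due to a sign flip.
The step shows: 2*sin(x)*cos(x)
The correct value should be: -2*sin(x)*cos(x)

Explanation: The sign of the whole expression was flipped: the term -2*sin(x)*cos(x) was incorrectly written as 2*sin(x)*cos(x)
The later steps are derived from this incorrect expression, so the error originates in Step 2.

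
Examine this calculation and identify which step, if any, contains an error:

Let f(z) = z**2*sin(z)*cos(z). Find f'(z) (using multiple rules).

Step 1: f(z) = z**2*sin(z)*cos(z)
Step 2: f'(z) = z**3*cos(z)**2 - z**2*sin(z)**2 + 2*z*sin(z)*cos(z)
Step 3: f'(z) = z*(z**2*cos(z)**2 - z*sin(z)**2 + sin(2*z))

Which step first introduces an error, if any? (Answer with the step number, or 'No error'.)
Step 2

Step 2 is incorrect due to a wrong exponent.
The step shows: z**3*cos(z)**2 - z**2*sin(z)**2 + 2*z*sin(z)*cos(z)
The correct value should be: -z**2*sin(z)**2 + z**2*cos(z)**2 + 2*z*sin(z)*cos(z)

Explanation: The exponent 2 on z was incorrectly written as 3: the term z**2*cos(z)**2 was incorrectly written as z**3*cos(z)**2
The later steps are derived from this incorrect expression, so the error originates in Step 2.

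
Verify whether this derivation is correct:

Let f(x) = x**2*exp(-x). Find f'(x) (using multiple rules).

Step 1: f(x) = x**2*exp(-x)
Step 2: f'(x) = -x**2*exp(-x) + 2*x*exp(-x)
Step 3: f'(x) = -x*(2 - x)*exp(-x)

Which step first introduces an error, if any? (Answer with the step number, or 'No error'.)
Step 3

Step 3 is incorrect due to a sign flip.
The step shows: -x*(2 - x)*exp(-x)
The correct value should be: x*(2 - x)*exp(-x)

Explanation: The sign of the whole expression was flipped: the term x*(2 - x)*exp(-x) was incorrectly written as -x*(2 - x)*exp(-x)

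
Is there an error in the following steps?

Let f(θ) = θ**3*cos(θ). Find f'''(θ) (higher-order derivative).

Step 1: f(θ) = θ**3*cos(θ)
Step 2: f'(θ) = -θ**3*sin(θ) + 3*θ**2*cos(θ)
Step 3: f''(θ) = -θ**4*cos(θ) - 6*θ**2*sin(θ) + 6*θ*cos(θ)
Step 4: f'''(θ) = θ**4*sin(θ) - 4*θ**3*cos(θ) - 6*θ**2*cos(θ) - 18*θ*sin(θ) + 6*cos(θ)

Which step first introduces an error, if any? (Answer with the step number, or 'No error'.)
Step 3

Step 3 is incorrect due to a wrong exponent.
The step shows: -θ**4*cos(θ) - 6*θ**2*sin(θ) + 6*θ*cos(θ)
The correct value should be: -θ**3*cos(θ) - 6*θ**2*sin(θ) + 6*θ*cos(θ)

Explanation: The exponent 3 on θ was incorrectly written as 4: the term -θ**3*cos(θ) was incorrectly written as -θ**4*cos(θ)
The later steps are derived from this incorrect expression, so the error originates in Step 3.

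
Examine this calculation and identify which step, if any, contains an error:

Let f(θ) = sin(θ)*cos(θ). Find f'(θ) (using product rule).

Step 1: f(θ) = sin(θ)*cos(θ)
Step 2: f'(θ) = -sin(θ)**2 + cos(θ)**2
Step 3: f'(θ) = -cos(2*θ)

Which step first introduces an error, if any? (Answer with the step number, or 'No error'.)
Step 3

Step 3 is incorrect due to a sign flip.
The step shows: -cos(2*θ)
The correct value should be: cos(2*θ)

Explanation: The sign of the whole expression was flipped: the term cos(2*θ) was incorrectly written as -cos(2*θ)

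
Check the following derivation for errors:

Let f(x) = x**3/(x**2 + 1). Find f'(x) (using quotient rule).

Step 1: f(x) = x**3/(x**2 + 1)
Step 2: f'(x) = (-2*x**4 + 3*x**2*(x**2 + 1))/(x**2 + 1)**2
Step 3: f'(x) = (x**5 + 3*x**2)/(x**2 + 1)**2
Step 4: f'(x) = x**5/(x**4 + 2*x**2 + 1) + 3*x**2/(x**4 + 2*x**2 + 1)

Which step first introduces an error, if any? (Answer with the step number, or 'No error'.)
Step 3

Step 3 is incorrect due to a wrong exponent.
The step shows: (x**5 + 3*x**2)/(x**2 + 1)**2
The correct value should be: (x**4 + 3*x**2)/(x**2 + 1)**2

Explanation: The exponent 4 on x was incorrectly written as 5: the term (x**4 + 3*x**2)/(x**2 + 1)**2 was incorrectly written as (x**5 + 3*x**2)/(x**2 + 1)**2
The later steps are derived from this incorrect expression, so the error originates in Step 3.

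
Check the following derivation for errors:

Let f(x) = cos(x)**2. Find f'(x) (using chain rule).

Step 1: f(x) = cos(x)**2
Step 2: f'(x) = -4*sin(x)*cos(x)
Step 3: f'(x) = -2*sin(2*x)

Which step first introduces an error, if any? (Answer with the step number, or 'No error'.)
Step 2

Step 2 is incorrect due to a wrong coefficient.
The step shows: -4*sin(x)*cos(x)
The correct value should be: -2*sin(x)*cos(x)

Explanation: The coefficient -2 was incorrectly written as -4: the term -2*sin(x)*cos(x) was incorrectly written as -4*sin(x)*cos(x)
The later steps are derived from this incorrect expression, so the error originates in Step 2.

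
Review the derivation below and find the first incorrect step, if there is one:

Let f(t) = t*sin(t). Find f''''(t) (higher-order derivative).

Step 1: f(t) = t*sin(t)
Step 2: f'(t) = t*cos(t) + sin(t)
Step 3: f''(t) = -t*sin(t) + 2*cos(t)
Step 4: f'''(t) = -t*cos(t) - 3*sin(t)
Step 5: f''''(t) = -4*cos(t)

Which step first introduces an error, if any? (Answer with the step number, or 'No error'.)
Step 5

Step 5 is incorrect due to a dropped term.
The step shows: -4*cos(t)
The correct value should be: t*sin(t) - 4*cos(t)

Explanation: A term was dropped: the term t*sin(t) was incorrectly omitted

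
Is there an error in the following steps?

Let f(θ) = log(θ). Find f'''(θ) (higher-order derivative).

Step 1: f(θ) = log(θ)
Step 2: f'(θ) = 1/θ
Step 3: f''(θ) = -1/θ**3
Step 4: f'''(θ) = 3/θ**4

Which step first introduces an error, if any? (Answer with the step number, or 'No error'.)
Step 3

Step 3 is incorrect due to a wrong exponent.
The step shows: -1/θ**3
The correct value should be: -1/θ**2

Explanation: The exponent -2 on θ was incorrectly written as -3: the term -1/θ**2 was incorrectly written as -1/θ**3
The later steps are derived from this incorrect expression, so the error originates in Step 3.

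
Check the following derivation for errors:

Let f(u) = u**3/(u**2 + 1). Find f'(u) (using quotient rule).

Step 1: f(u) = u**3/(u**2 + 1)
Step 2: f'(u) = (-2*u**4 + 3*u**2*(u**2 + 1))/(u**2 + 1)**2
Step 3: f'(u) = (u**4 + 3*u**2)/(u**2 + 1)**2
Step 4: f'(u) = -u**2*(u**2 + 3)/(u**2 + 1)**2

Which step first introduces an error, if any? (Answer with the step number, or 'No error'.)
Step 4

Step 4 is incorrect due to a sign flip.
The step shows: -u**2*(u**2 + 3)/(u**2 + 1)**2
The correct value should be: u**2*(u**2 + 3)/(u**2 + 1)**2

Explanation: The sign of the whole expression was flipped: the term u**2*(u**2 + 3)/(u**2 + 1)**2 was incorrectly written as -u**2*(u**2 + 3)/(u**2 + 1)**2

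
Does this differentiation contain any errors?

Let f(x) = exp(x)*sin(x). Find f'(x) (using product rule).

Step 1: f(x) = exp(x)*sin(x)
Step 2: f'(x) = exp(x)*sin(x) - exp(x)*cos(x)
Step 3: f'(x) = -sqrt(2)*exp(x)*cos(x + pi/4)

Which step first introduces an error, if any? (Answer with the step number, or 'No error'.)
Step 2

Step 2 is incorrect due to a sign flip.
The step shows: exp(x)*sin(x) - exp(x)*cos(x)
The correct value should be: exp(x)*sin(x) + exp(x)*cos(x)

Explanation: The sign of one term was flipped: the term exp(x)*cos(x) was incorrectly written as -exp(x)*cos(x)
The later steps are derived from this incorrect expression, so the error originates in Step 2.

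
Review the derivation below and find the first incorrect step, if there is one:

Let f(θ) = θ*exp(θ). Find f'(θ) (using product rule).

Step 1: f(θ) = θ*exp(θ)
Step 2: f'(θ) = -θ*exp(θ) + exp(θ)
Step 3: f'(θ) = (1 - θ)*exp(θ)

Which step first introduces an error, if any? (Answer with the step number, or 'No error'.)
Step 2

Step 2 is incorrect due to a sign flip.
The step shows: -θ*exp(θ) + exp(θ)
The correct value should be: θ*exp(θ) + exp(θ)

Explanation: The sign of one term was flipped: the term θ*exp(θ) was incorrectly written as -θ*exp(θ)
The later steps are derived from this incorrect expression, so the error originates in Step 2.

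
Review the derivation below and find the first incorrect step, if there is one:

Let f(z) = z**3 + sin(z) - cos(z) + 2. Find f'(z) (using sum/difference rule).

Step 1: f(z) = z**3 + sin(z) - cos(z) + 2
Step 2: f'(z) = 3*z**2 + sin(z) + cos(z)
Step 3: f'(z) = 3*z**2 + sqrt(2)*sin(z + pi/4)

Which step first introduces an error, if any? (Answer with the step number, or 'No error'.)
No error

All steps in this derivation are correct.
The final answer f'(z) = 3*z**2 + sqrt(2)*sin(z + pi/4) is valid.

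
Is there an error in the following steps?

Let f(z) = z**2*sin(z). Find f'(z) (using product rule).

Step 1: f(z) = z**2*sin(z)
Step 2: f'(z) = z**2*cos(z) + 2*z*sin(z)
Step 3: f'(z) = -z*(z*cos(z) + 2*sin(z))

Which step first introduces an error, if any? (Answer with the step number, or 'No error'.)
Step 3

Step 3 is incorrect due to a sign flip.
The step shows: -z*(z*cos(z) + 2*sin(z))
The correct value should be: z*(z*cos(z) + 2*sin(z))

Explanation: The sign of the whole expression was flipped: the term z*(z*cos(z) + 2*sin(z)) was incorrectly written as -z*(z*cos(z) + 2*sin(z))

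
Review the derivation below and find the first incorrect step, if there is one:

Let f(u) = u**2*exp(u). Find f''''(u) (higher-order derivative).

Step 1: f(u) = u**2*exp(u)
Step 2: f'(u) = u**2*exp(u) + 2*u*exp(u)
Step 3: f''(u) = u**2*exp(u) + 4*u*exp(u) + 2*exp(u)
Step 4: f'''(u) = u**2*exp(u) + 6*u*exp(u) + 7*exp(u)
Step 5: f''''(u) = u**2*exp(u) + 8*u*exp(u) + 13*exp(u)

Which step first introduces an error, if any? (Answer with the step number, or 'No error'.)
Step 4

Step 4 is incorrect due to a wrong coefficient.
The step shows: u**2*exp(u) + 6*u*exp(u) + 7*exp(u)
The correct value should be: u**2*exp(u) + 6*u*exp(u) + 6*exp(u)

Explanation: The coefficient 6 was incorrectly written as 7: the term 6*exp(u) was incorrectly written as 7*exp(u)
The later steps are derived from this incorrect expression, so the error originates in Step 4.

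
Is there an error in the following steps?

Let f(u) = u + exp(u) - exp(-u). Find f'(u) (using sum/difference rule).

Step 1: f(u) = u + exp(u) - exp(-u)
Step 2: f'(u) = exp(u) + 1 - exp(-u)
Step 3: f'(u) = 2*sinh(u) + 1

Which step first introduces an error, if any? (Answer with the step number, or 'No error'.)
Step 2

Step 2 is incorrect due to a sign flip.
The step shows: exp(u) + 1 - exp(-u)
The correct value should be: exp(u) + 1 + exp(-u)

Explanation: The sign of one term was flipped: the term exp(-u) was incorrectly written as -exp(-u)
The later steps are derived from this incorrect expression, so the error originates in Step 2.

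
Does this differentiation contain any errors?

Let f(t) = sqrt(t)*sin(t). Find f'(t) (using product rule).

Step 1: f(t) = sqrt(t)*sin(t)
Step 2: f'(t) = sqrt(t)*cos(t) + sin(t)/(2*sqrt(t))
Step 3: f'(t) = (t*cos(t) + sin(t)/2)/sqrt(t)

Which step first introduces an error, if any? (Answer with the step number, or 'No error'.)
No error

All steps in this derivation are correct.
The final answer f'(t) = (t*cos(t) + sin(t)/2)/sqrt(t) is valid.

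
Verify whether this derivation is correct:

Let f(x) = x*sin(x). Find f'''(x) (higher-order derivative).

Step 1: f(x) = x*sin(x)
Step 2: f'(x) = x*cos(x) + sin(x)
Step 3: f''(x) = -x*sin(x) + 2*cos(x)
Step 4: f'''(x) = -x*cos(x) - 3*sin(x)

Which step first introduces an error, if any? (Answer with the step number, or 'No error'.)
No error

All steps in this derivation are correct.
The final answer f'''(x) = -x*cos(x) - 3*sin(x) is valid.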